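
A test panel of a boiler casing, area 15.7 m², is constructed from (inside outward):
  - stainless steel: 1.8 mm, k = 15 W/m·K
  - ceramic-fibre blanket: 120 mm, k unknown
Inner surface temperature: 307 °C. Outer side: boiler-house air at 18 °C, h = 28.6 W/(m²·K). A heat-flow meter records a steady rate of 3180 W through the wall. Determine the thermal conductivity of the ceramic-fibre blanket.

Using the resistance-network approach (series):
R_stainless steel = L/(kA) = 0.0018/(15×15.7) = 7.643×10^-6 K/W
R_outer film = 1/(h_o·A) = 1/(28.6×15.7) = 0.002227 K/W
Sum of known resistances R_other = 0.002235 K/W
Total R = ΔT/Q = 289/3180 = 0.09088 K/W
R_ceramic-fibre blanket = R_total − R_other = 0.08865 K/W
k = L/(R·A) = 0.12/(0.08865×15.7)

k ≈ 0.0862 W/(m·K)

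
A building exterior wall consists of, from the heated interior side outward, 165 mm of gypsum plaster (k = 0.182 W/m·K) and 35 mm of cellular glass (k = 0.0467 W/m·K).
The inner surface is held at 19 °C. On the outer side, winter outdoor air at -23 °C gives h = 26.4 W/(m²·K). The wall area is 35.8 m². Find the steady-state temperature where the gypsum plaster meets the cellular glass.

T ≈ -3.48 °C

Series thermal resistances:
R_gypsum plaster = L/(kA) = 0.165/(0.182×35.8) = 0.02532 K/W
R_cellular glass = L/(kA) = 0.035/(0.0467×35.8) = 0.02093 K/W
R_outer film = 1/(h_o·A) = 1/(26.4×35.8) = 0.001058 K/W
R_total = 0.04732 K/W;  Q = ΔT/R_total = 42/0.04732 = 887.6 W
T_interface = T_inner − Q·ΣR(inner→interface) = 19 − 888×0.02532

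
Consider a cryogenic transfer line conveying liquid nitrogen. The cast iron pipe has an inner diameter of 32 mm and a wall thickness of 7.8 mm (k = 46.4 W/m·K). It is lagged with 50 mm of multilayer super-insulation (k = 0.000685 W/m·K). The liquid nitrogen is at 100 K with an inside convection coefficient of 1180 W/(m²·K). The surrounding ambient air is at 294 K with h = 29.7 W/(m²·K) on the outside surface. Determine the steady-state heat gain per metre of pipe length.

q′ ≈ 0.738 W/m

Per-layer cylindrical resistances, series-summed:
R_inner film = 1/(h_i·2πr₁L) = 1/(1180×2π×0.016×1) = 0.00843 K/W
R_cast iron pipe wall = ln(23.8/16)/(2π×46.4×1) = 0.001362 K/W
R_multilayer super-insulation = ln(73.8/23.8)/(2π×0.000685×1) = 262.9 K/W
R_outer film = 1/(h_o·2πr_oL) = 1/(29.7×2π×0.0738×1) = 0.07261 K/W
R_total = 263 K/W
Q = ΔT/R_total = 194/263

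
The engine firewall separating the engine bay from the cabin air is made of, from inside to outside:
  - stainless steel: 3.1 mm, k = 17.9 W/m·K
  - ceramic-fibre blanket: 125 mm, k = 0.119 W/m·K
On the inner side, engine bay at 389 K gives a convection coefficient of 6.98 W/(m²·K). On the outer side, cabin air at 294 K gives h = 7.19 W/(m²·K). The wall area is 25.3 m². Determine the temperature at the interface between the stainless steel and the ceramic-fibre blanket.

Thermal resistances in series:
R_inner film = 1/(h_i·A) = 1/(6.98×25.3) = 0.005663 K/W
R_stainless steel = L/(kA) = 0.0031/(17.9×25.3) = 6.845×10^-6 K/W
R_ceramic-fibre blanket = L/(kA) = 0.125/(0.119×25.3) = 0.04152 K/W
R_outer film = 1/(h_o·A) = 1/(7.19×25.3) = 0.005497 K/W
R_total = 0.05269 K/W;  Q = ΔT/R_total = 95/0.05269 = 1803 W
T_interface = T_inner − Q·ΣR(inner→interface) = 389 − 1800×0.00567

T ≈ 379 K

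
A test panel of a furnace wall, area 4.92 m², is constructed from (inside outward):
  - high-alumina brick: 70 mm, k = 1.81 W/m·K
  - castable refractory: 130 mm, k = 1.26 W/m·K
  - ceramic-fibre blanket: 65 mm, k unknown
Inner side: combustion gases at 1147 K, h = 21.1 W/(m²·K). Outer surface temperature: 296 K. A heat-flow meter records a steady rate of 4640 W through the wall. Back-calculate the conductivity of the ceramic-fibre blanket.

k ≈ 0.0911 W/(m·K)

Using the resistance-network approach (series):
R_inner film = 1/(h_i·A) = 1/(21.1×4.92) = 0.009633 K/W
R_high-alumina brick = L/(kA) = 0.07/(1.81×4.92) = 0.007861 K/W
R_castable refractory = L/(kA) = 0.13/(1.26×4.92) = 0.02097 K/W
Sum of known resistances R_other = 0.03846 K/W
Total R = ΔT/Q = 851/4640 = 0.1834 K/W
R_ceramic-fibre blanket = R_total − R_other = 0.1449 K/W
k = L/(R·A) = 0.065/(0.1449×4.92)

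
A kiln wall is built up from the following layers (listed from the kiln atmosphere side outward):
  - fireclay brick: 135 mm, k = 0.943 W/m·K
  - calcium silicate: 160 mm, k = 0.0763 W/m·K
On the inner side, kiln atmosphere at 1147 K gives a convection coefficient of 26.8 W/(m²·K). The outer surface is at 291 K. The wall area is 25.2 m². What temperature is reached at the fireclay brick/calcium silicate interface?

T ≈ 1080 K

Treating each layer as a thermal resistance in series:
R_inner film = 1/(h_i·A) = 1/(26.8×25.2) = 0.001481 K/W
R_fireclay brick = L/(kA) = 0.135/(0.943×25.2) = 0.005681 K/W
R_calcium silicate = L/(kA) = 0.16/(0.0763×25.2) = 0.08321 K/W
R_total = 0.09038 K/W;  Q = ΔT/R_total = 856/0.09038 = 9472 W
T_interface = T_inner − Q·ΣR(inner→interface) = 1147 − 9470×0.007162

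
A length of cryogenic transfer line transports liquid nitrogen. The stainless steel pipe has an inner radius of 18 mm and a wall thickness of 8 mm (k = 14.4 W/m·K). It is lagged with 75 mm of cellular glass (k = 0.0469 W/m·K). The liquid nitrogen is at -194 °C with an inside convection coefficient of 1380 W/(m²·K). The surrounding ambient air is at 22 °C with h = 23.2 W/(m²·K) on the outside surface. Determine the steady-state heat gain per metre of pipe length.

q′ ≈ 46.1 W/m

For a radial system each layer contributes R = ln(r_out/r_in)/(2πkL); films add R = 1/(hA).
R_inner film = 1/(h_i·2πr₁L) = 1/(1380×2π×0.018×1) = 0.006407 K/W
R_stainless steel pipe wall = ln(26/18)/(2π×14.4×1) = 0.004064 K/W
R_cellular glass = ln(101/26)/(2π×0.0469×1) = 4.605 K/W
R_outer film = 1/(h_o·2πr_oL) = 1/(23.2×2π×0.101×1) = 0.06792 K/W
R_total = 4.683 K/W
Q = ΔT/R_total = 216/4.683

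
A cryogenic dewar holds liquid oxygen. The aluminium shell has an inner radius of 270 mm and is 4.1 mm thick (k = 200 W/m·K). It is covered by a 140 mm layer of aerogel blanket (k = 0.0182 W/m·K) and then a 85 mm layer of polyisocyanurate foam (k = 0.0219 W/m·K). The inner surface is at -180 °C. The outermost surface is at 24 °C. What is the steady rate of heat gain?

Q ≈ 29.6 W

Spherical conduction: R = (1/r_in − 1/r_out)/(4πk) per layer; series-sum.
R_aluminium shell = (1/0.27 − 1/0.2741)/(4π×200) = 2.204×10^-5 K/W
R_aerogel blanket = (1/0.2741 − 1/0.4141)/(4π×0.0182) = 5.393 K/W
R_polyisocyanurate foam = (1/0.4141 − 1/0.4991)/(4π×0.0219) = 1.494 K/W
R_total = 6.887 K/W
Q = ΔT/R_total = 204/6.887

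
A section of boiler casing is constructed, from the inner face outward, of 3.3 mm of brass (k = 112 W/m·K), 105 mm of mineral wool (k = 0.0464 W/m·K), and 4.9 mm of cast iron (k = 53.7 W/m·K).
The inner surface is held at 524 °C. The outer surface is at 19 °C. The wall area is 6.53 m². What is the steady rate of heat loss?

Thermal resistances in series:
R_brass = L/(kA) = 0.0033/(112×6.53) = 4.512×10^-6 K/W
R_mineral wool = L/(kA) = 0.105/(0.0464×6.53) = 0.3465 K/W
R_cast iron = L/(kA) = 0.0049/(53.7×6.53) = 1.397×10^-5 K/W
R_total = 0.3466 K/W
Q = ΔT / R_total = 505 / 0.3466

Q ≈ 1460 W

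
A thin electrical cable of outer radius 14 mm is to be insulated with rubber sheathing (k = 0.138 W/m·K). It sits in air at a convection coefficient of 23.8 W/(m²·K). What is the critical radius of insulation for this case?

r_cr ≈ 5.8 mm

For a cylinder r_cr = k/h = 0.138/23.8
r_cr = 5.8 mm; since the bare radius (14 mm) is above r_cr, any added insulation will reduce heat loss.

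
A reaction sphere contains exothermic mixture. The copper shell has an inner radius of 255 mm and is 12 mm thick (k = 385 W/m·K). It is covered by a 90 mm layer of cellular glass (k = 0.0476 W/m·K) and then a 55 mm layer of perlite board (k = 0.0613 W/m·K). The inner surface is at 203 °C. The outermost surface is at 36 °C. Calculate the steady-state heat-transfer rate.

Q ≈ 80.9 W

Each spherical layer contributes R = (1/r_i − 1/r_o)/(4πk):
R_copper shell = (1/0.255 − 1/0.267)/(4π×385) = 3.643×10^-5 K/W
R_cellular glass = (1/0.267 − 1/0.357)/(4π×0.0476) = 1.579 K/W
R_perlite board = (1/0.357 − 1/0.412)/(4π×0.0613) = 0.4854 K/W
R_total = 2.064 K/W
Q = ΔT/R_total = 167/2.064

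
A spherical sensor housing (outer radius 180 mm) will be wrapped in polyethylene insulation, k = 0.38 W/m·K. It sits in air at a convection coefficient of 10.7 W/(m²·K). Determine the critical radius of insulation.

r_cr ≈ 71 mm

For a sphere r_cr = 2k/h = 2×0.38/10.7
r_cr = 71 mm; since the bare radius (180 mm) is above r_cr, any added insulation will reduce heat loss.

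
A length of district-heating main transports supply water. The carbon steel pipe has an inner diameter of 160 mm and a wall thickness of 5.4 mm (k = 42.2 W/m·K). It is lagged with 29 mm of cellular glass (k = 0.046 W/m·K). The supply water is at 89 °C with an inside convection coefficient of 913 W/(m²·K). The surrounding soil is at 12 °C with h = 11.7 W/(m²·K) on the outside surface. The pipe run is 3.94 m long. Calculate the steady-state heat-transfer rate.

For a radial system each layer contributes R = ln(r_out/r_in)/(2πkL); films add R = 1/(hA).
R_inner film = 1/(h_i·2πr₁L) = 1/(913×2π×0.08×3.94) = 5.53×10^-4 K/W
R_carbon steel pipe wall = ln(85.4/80)/(2π×42.2×3.94) = 6.253×10^-5 K/W
R_cellular glass = ln(114.4/85.4)/(2π×0.046×3.94) = 0.2567 K/W
R_outer film = 1/(h_o·2πr_oL) = 1/(11.7×2π×0.1144×3.94) = 0.03018 K/W
R_total = 0.2875 K/W
Q = ΔT/R_total = 77/0.2875

Q ≈ 268 W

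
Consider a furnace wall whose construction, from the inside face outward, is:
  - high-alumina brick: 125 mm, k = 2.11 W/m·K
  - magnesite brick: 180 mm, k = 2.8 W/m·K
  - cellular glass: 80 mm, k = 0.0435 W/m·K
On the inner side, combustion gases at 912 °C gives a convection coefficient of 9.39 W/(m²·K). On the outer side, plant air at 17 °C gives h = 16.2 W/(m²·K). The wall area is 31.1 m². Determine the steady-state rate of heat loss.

Q ≈ 13100 W

Model the wall as resistances in series:
R_inner film = 1/(h_i·A) = 1/(9.39×31.1) = 0.003424 K/W
R_high-alumina brick = L/(kA) = 0.125/(2.11×31.1) = 0.001905 K/W
R_magnesite brick = L/(kA) = 0.18/(2.8×31.1) = 0.002067 K/W
R_cellular glass = L/(kA) = 0.08/(0.0435×31.1) = 0.05913 K/W
R_outer film = 1/(h_o·A) = 1/(16.2×31.1) = 0.001985 K/W
R_total = 0.06852 K/W
Q = ΔT / R_total = 895 / 0.06852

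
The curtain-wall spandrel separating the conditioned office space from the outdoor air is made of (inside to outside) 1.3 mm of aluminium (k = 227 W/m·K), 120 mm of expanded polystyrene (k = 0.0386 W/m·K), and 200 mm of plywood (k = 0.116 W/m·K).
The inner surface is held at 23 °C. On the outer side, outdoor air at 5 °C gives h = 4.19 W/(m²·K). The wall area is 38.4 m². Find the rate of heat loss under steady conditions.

Series thermal resistances:
R_aluminium = L/(kA) = 0.0013/(227×38.4) = 1.491×10^-7 K/W
R_expanded polystyrene = L/(kA) = 0.12/(0.0386×38.4) = 0.08096 K/W
R_plywood = L/(kA) = 0.2/(0.116×38.4) = 0.0449 K/W
R_outer film = 1/(h_o·A) = 1/(4.19×38.4) = 0.006215 K/W
R_total = 0.1321 K/W
Q = ΔT / R_total = 18 / 0.1321

Q ≈ 136 W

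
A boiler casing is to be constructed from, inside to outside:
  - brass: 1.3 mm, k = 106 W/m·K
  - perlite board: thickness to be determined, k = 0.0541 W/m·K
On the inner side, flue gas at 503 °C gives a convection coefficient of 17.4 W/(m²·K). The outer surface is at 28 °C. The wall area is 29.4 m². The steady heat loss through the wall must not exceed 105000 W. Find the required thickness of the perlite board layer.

L ≈ 4.09 mm

Thermal resistances in series:
R_inner film = 1/(h_i·A) = 1/(17.4×29.4) = 0.001955 K/W
R_brass = L/(kA) = 0.0013/(106×29.4) = 4.171×10^-7 K/W
Sum of the known resistances R_other = 0.001955 K/W
Required total resistance R_tot = ΔT/Q_allow = 475/105000 = 0.004524 K/W
R_perlite board = R_tot − R_other = 0.002569 K/W
L = R·k·A = 0.002569×0.0541×29.4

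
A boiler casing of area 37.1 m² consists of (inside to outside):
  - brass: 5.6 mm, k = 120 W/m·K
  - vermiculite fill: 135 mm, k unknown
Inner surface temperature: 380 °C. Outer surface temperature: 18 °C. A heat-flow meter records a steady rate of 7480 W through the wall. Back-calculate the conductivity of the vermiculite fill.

Thermal resistances in series:
R_brass = L/(kA) = 0.0056/(120×37.1) = 1.258×10^-6 K/W
Sum of known resistances R_other = 1.258×10^-6 K/W
Total R = ΔT/Q = 362/7480 = 0.0484 K/W
R_vermiculite fill = R_total − R_other = 0.04839 K/W
k = L/(R·A) = 0.135/(0.04839×37.1)

k ≈ 0.0752 W/(m·K)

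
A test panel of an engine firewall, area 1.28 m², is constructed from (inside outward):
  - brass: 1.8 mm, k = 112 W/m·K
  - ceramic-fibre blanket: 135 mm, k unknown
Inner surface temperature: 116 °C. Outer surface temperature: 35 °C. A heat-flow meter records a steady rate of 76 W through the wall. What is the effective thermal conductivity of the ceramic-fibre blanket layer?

Model the wall as resistances in series:
R_brass = L/(kA) = 0.0018/(112×1.28) = 1.256×10^-5 K/W
Sum of known resistances R_other = 1.256×10^-5 K/W
Total R = ΔT/Q = 81/76 = 1.066 K/W
R_ceramic-fibre blanket = R_total − R_other = 1.066 K/W
k = L/(R·A) = 0.135/(1.066×1.28)

k ≈ 0.099 W/(m·K)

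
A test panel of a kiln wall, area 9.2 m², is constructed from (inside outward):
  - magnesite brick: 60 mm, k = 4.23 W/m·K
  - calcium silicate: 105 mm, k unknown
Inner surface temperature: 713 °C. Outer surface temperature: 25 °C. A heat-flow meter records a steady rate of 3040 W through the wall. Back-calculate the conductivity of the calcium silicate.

Thermal resistances in series:
R_magnesite brick = L/(kA) = 0.06/(4.23×9.2) = 0.001542 K/W
Sum of known resistances R_other = 0.001542 K/W
Total R = ΔT/Q = 688/3040 = 0.2263 K/W
R_calcium silicate = R_total − R_other = 0.2248 K/W
k = L/(R·A) = 0.105/(0.2248×9.2)

k ≈ 0.0508 W/(m·K)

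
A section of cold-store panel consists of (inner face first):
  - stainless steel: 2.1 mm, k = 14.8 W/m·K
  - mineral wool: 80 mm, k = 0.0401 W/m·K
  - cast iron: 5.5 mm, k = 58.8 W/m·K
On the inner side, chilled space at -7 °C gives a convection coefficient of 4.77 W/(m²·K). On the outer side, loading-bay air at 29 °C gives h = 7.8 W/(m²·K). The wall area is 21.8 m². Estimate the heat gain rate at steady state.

Q ≈ 336 W

Model the wall as resistances in series:
R_inner film = 1/(h_i·A) = 1/(4.77×21.8) = 0.009617 K/W
R_stainless steel = L/(kA) = 0.0021/(14.8×21.8) = 6.509×10^-6 K/W
R_mineral wool = L/(kA) = 0.08/(0.0401×21.8) = 0.09151 K/W
R_cast iron = L/(kA) = 0.0055/(58.8×21.8) = 4.291×10^-6 K/W
R_outer film = 1/(h_o·A) = 1/(7.8×21.8) = 0.005881 K/W
R_total = 0.107 K/W
Q = ΔT / R_total = 36 / 0.107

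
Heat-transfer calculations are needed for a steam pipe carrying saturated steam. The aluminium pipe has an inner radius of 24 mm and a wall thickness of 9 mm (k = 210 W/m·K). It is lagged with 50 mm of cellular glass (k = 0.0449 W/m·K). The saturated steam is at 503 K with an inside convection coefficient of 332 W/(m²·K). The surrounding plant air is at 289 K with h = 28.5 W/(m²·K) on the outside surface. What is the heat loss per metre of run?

q′ ≈ 63.8 W/m

Treating each annulus and film as a series resistance:
R_inner film = 1/(h_i·2πr₁L) = 1/(332×2π×0.024×1) = 0.01997 K/W
R_aluminium pipe wall = ln(33/24)/(2π×210×1) = 2.413×10^-4 K/W
R_cellular glass = ln(83/33)/(2π×0.0449×1) = 3.269 K/W
R_outer film = 1/(h_o·2πr_oL) = 1/(28.5×2π×0.083×1) = 0.06728 K/W
R_total = 3.357 K/W
Q = ΔT/R_total = 214/3.357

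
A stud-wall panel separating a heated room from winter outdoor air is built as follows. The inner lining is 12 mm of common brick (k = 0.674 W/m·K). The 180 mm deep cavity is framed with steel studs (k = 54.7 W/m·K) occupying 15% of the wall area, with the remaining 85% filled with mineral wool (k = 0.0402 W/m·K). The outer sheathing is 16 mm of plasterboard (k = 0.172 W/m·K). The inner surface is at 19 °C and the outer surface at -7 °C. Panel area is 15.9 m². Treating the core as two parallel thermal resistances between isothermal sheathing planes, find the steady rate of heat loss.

Q ≈ 3120 W

Sheathing layers in series; stud and cavity paths in parallel between them.
R_inner = 0.012/(0.674×15.9) = 0.00112 K/W
R_stud  = 0.18/(54.7×0.15×15.9) = 0.00138 K/W
R_cav   = 0.18/(0.0402×0.85×15.9) = 0.3313 K/W
1/R_core = 1/R_stud + 1/R_cav → R_core = 0.001374 K/W
R_outer = 0.016/(0.172×15.9) = 0.005851 K/W
R_total = 0.008344 K/W
Q = ΔT/R_total = 26/0.008344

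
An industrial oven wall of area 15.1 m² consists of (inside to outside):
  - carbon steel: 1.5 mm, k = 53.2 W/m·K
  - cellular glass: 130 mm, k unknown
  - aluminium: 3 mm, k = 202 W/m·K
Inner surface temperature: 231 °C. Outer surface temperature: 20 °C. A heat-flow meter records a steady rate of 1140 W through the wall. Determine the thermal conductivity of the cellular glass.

Model the wall as resistances in series:
R_carbon steel = L/(kA) = 0.0015/(53.2×15.1) = 1.867×10^-6 K/W
R_aluminium = L/(kA) = 0.003/(202×15.1) = 9.835×10^-7 K/W
Sum of known resistances R_other = 2.851×10^-6 K/W
Total R = ΔT/Q = 211/1140 = 0.1851 K/W
R_cellular glass = R_total − R_other = 0.1851 K/W
k = L/(R·A) = 0.13/(0.1851×15.1)

k ≈ 0.0465 W/(m·K)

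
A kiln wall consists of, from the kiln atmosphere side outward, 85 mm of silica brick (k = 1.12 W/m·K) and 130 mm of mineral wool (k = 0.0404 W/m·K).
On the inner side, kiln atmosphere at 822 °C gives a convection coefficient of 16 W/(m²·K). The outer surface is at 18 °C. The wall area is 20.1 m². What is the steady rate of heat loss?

Q ≈ 4820 W

Thermal resistances in series:
R_inner film = 1/(h_i·A) = 1/(16×20.1) = 0.003109 K/W
R_silica brick = L/(kA) = 0.085/(1.12×20.1) = 0.003776 K/W
R_mineral wool = L/(kA) = 0.13/(0.0404×20.1) = 0.1601 K/W
R_total = 0.167 K/W
Q = ΔT / R_total = 804 / 0.167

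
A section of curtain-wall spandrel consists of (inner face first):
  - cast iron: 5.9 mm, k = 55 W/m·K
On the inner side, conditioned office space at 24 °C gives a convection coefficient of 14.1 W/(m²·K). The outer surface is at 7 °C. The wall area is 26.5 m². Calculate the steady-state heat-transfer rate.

Model the wall as resistances in series:
R_inner film = 1/(h_i·A) = 1/(14.1×26.5) = 0.002676 K/W
R_cast iron = L/(kA) = 0.0059/(55×26.5) = 4.048×10^-6 K/W
R_total = 0.00268 K/W
Q = ΔT / R_total = 17 / 0.00268

Q ≈ 6340 W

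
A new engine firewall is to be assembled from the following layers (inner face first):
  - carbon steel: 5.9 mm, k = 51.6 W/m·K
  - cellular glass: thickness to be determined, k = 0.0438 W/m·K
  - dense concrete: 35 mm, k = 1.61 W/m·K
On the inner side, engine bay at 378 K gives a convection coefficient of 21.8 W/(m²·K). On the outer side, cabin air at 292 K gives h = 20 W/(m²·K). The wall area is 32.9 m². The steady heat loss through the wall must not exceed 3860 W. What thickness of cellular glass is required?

L ≈ 26.9 mm

Series thermal resistances:
R_inner film = 1/(h_i·A) = 1/(21.8×32.9) = 0.001394 K/W
R_carbon steel = L/(kA) = 0.0059/(51.6×32.9) = 3.475×10^-6 K/W
R_dense concrete = L/(kA) = 0.035/(1.61×32.9) = 6.608×10^-4 K/W
R_outer film = 1/(h_o·A) = 1/(20×32.9) = 0.00152 K/W
Sum of the known resistances R_other = 0.003578 K/W
Required total resistance R_tot = ΔT/Q_allow = 86/3860 = 0.02228 K/W
R_cellular glass = R_tot − R_other = 0.0187 K/W
L = R·k·A = 0.0187×0.0438×32.9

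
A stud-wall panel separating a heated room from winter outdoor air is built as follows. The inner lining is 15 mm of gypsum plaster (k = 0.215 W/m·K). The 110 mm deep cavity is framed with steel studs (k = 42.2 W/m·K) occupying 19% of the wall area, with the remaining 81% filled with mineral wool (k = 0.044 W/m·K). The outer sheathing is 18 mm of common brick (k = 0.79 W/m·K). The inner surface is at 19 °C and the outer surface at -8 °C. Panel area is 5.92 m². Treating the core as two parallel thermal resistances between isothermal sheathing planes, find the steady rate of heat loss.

Sheathing layers in series; stud and cavity paths in parallel between them.
R_inner = 0.015/(0.215×5.92) = 0.01179 K/W
R_stud  = 0.11/(42.2×0.19×5.92) = 0.002317 K/W
R_cav   = 0.11/(0.044×0.81×5.92) = 0.5214 K/W
1/R_core = 1/R_stud + 1/R_cav → R_core = 0.002307 K/W
R_outer = 0.018/(0.79×5.92) = 0.003849 K/W
R_total = 0.01794 K/W
Q = ΔT/R_total = 27/0.01794

Q ≈ 1500 W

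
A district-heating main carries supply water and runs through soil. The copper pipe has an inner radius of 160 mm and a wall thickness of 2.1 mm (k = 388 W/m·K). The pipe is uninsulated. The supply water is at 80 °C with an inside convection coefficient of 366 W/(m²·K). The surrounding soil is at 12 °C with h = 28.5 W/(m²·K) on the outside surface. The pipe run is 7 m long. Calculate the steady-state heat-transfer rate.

Radial resistances (cylindrical: R_cond = ln(r_o/r_i)/(2πkL), R_conv = 1/(h·2πrL)):
R_inner film = 1/(h_i·2πr₁L) = 1/(366×2π×0.16×7) = 3.883×10^-4 K/W
R_copper pipe wall = ln(162.1/160)/(2π×388×7) = 7.641×10^-7 K/W
R_outer film = 1/(h_o·2πr_oL) = 1/(28.5×2π×0.1621×7) = 0.004921 K/W
R_total = 0.00531 K/W
Q = ΔT/R_total = 68/0.00531

Q ≈ 12800 W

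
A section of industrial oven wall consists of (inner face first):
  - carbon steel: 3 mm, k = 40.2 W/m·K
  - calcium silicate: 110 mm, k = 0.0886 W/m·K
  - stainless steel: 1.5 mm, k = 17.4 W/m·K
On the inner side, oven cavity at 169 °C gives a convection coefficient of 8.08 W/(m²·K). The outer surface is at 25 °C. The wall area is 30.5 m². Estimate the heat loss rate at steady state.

Treating each layer as a thermal resistance in series:
R_inner film = 1/(h_i·A) = 1/(8.08×30.5) = 0.004058 K/W
R_carbon steel = L/(kA) = 0.003/(40.2×30.5) = 2.447×10^-6 K/W
R_calcium silicate = L/(kA) = 0.11/(0.0886×30.5) = 0.04071 K/W
R_stainless steel = L/(kA) = 0.0015/(17.4×30.5) = 2.826×10^-6 K/W
R_total = 0.04477 K/W
Q = ΔT / R_total = 144 / 0.04477

Q ≈ 3220 W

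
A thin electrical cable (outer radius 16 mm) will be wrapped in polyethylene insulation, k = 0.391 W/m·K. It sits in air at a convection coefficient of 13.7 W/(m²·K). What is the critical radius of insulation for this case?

r_cr ≈ 28.5 mm

For a cylinder r_cr = k/h = 0.391/13.7
r_cr = 28.5 mm; since the bare radius (16 mm) is below r_cr, adding a thin layer of insulation will *increase* heat loss.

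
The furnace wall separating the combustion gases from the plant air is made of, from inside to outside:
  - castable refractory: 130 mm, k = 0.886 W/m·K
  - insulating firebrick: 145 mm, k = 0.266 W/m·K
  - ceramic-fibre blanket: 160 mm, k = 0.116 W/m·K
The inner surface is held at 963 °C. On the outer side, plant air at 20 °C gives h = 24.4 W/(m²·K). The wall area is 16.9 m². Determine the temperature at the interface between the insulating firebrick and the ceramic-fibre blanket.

Thermal resistances in series:
R_castable refractory = L/(kA) = 0.13/(0.886×16.9) = 0.008682 K/W
R_insulating firebrick = L/(kA) = 0.145/(0.266×16.9) = 0.03226 K/W
R_ceramic-fibre blanket = L/(kA) = 0.16/(0.116×16.9) = 0.08162 K/W
R_outer film = 1/(h_o·A) = 1/(24.4×16.9) = 0.002425 K/W
R_total = 0.125 K/W;  Q = ΔT/R_total = 943/0.125 = 7545 W
T_interface = T_inner − Q·ΣR(inner→interface) = 963 − 7550×0.04094

T ≈ 654 °C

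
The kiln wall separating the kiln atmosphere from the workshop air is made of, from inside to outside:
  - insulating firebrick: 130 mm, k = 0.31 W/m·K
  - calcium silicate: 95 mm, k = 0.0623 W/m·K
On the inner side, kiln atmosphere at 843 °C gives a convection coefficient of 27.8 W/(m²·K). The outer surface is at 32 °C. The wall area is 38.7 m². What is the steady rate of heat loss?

Q ≈ 15800 W

Series thermal resistances:
R_inner film = 1/(h_i·A) = 1/(27.8×38.7) = 9.295×10^-4 K/W
R_insulating firebrick = L/(kA) = 0.13/(0.31×38.7) = 0.01084 K/W
R_calcium silicate = L/(kA) = 0.095/(0.0623×38.7) = 0.0394 K/W
R_total = 0.05117 K/W
Q = ΔT / R_total = 811 / 0.05117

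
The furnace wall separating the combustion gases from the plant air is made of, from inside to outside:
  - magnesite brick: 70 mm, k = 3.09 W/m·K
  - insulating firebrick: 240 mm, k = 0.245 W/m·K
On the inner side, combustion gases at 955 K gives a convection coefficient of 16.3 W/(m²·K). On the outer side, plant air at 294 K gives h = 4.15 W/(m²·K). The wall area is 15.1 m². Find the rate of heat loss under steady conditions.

Model the wall as resistances in series:
R_inner film = 1/(h_i·A) = 1/(16.3×15.1) = 0.004063 K/W
R_magnesite brick = L/(kA) = 0.07/(3.09×15.1) = 0.0015 K/W
R_insulating firebrick = L/(kA) = 0.24/(0.245×15.1) = 0.06487 K/W
R_outer film = 1/(h_o·A) = 1/(4.15×15.1) = 0.01596 K/W
R_total = 0.08639 K/W
Q = ΔT / R_total = 661 / 0.08639

Q ≈ 7650 W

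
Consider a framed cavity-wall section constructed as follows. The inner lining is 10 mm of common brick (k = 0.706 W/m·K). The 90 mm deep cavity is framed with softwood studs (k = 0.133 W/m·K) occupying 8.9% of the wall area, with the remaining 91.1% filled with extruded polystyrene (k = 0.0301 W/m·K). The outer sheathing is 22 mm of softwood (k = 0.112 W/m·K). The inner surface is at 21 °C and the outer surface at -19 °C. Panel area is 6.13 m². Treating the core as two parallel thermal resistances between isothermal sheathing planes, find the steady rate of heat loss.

Q ≈ 98 W

Sheathing layers in series; stud and cavity paths in parallel between them.
R_inner = 0.01/(0.706×6.13) = 0.002311 K/W
R_stud  = 0.09/(0.133×0.089×6.13) = 1.24 K/W
R_cav   = 0.09/(0.0301×0.911×6.13) = 0.5354 K/W
1/R_core = 1/R_stud + 1/R_cav → R_core = 0.374 K/W
R_outer = 0.022/(0.112×6.13) = 0.03204 K/W
R_total = 0.4083 K/W
Q = ΔT/R_total = 40/0.4083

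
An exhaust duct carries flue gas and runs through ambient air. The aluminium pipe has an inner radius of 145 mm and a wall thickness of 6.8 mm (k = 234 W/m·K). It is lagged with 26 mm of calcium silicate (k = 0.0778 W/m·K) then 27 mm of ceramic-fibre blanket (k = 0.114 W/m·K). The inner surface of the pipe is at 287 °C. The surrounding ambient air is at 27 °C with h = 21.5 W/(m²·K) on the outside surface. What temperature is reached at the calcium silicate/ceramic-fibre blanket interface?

T ≈ 136 °C

Per-layer cylindrical resistances, series-summed:
R_aluminium pipe wall = ln(151.8/145)/(2π×234×1) = 3.117×10^-5 K/W
R_calcium silicate = ln(177.8/151.8)/(2π×0.0778×1) = 0.3234 K/W
R_ceramic-fibre blanket = ln(204.8/177.8)/(2π×0.114×1) = 0.1974 K/W
R_outer film = 1/(h_o·2πr_oL) = 1/(21.5×2π×0.2048×1) = 0.03615 K/W
R_total = 0.557 K/W
Q = ΔT/R_total = 260/0.557
Q = 467 W/m
T_interface = T_inner − Q·ΣR(inner→interface) = 287 − 467×0.3234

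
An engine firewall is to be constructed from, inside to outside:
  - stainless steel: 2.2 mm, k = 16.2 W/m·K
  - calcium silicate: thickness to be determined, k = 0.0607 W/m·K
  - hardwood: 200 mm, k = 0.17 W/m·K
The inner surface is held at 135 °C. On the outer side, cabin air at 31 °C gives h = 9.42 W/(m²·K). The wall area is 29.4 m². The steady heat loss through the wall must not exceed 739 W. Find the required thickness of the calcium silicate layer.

Thermal resistances in series:
R_stainless steel = L/(kA) = 0.0022/(16.2×29.4) = 4.619×10^-6 K/W
R_hardwood = L/(kA) = 0.2/(0.17×29.4) = 0.04002 K/W
R_outer film = 1/(h_o·A) = 1/(9.42×29.4) = 0.003611 K/W
Sum of the known resistances R_other = 0.04363 K/W
Required total resistance R_tot = ΔT/Q_allow = 104/739 = 0.1407 K/W
R_calcium silicate = R_tot − R_other = 0.0971 K/W
L = R·k·A = 0.0971×0.0607×29.4

L ≈ 173 mm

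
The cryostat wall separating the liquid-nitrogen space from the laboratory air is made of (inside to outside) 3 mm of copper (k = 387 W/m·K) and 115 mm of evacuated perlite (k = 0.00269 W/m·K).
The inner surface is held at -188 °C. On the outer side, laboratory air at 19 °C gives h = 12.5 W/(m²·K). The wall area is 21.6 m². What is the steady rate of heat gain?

Q ≈ 104 W

Using the resistance-network approach (series):
R_copper = L/(kA) = 0.003/(387×21.6) = 3.589×10^-7 K/W
R_evacuated perlite = L/(kA) = 0.115/(0.00269×21.6) = 1.979 K/W
R_outer film = 1/(h_o·A) = 1/(12.5×21.6) = 0.003704 K/W
R_total = 1.983 K/W
Q = ΔT / R_total = 207 / 1.983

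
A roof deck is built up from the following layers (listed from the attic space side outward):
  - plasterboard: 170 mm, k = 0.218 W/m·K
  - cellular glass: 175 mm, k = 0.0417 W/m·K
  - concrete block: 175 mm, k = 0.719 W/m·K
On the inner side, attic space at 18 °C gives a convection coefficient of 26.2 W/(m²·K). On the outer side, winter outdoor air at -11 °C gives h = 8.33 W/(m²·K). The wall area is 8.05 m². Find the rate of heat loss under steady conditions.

Model the wall as resistances in series:
R_inner film = 1/(h_i·A) = 1/(26.2×8.05) = 0.004741 K/W
R_plasterboard = L/(kA) = 0.17/(0.218×8.05) = 0.09687 K/W
R_cellular glass = L/(kA) = 0.175/(0.0417×8.05) = 0.5213 K/W
R_concrete block = L/(kA) = 0.175/(0.719×8.05) = 0.03024 K/W
R_outer film = 1/(h_o·A) = 1/(8.33×8.05) = 0.01491 K/W
R_total = 0.6681 K/W
Q = ΔT / R_total = 29 / 0.6681

Q ≈ 43.4 W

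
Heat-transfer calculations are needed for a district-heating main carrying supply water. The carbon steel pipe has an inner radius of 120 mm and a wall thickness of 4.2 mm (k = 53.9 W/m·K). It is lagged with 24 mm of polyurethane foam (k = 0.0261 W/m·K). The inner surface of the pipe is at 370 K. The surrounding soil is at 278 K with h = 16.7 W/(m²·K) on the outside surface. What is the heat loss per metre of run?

Treating each annulus and film as a series resistance:
R_carbon steel pipe wall = ln(124.2/120)/(2π×53.9×1) = 1.016×10^-4 K/W
R_polyurethane foam = ln(148.2/124.2)/(2π×0.0261×1) = 1.077 K/W
R_outer film = 1/(h_o·2πr_oL) = 1/(16.7×2π×0.1482×1) = 0.06431 K/W
R_total = 1.142 K/W
Q = ΔT/R_total = 92/1.142

q′ ≈ 80.6 W/m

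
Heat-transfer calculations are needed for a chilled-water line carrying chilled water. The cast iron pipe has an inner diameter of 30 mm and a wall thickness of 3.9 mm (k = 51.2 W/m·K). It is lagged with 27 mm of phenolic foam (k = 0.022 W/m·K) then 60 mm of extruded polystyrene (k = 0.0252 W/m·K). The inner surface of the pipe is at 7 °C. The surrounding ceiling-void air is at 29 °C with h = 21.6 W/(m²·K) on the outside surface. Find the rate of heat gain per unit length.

For a radial system each layer contributes R = ln(r_out/r_in)/(2πkL); films add R = 1/(hA).
R_cast iron pipe wall = ln(18.9/15)/(2π×51.2×1) = 7.184×10^-4 K/W
R_phenolic foam = ln(45.9/18.9)/(2π×0.022×1) = 6.419 K/W
R_extruded polystyrene = ln(105.9/45.9)/(2π×0.0252×1) = 5.28 K/W
R_outer film = 1/(h_o·2πr_oL) = 1/(21.6×2π×0.1059×1) = 0.06958 K/W
R_total = 11.77 K/W
Q = ΔT/R_total = 22/11.77

q′ ≈ 1.87 W/m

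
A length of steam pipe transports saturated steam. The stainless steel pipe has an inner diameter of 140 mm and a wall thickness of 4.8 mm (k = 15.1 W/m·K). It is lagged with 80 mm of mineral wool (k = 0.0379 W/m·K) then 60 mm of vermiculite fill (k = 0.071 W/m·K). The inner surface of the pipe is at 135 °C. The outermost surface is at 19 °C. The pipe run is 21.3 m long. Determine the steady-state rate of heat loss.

Radial resistances (cylindrical: R_cond = ln(r_o/r_i)/(2πkL), R_conv = 1/(h·2πrL)):
R_stainless steel pipe wall = ln(74.8/70)/(2π×15.1×21.3) = 3.282×10^-5 K/W
R_mineral wool = ln(154.8/74.8)/(2π×0.0379×21.3) = 0.1434 K/W
R_vermiculite fill = ln(214.8/154.8)/(2π×0.071×21.3) = 0.03447 K/W
R_total = 0.1779 K/W
Q = ΔT/R_total = 116/0.1779

Q ≈ 652 W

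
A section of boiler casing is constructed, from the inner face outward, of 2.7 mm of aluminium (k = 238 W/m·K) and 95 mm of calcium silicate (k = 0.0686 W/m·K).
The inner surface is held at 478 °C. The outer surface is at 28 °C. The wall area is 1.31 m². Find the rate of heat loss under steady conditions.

Series thermal resistances:
R_aluminium = L/(kA) = 0.0027/(238×1.31) = 8.66×10^-6 K/W
R_calcium silicate = L/(kA) = 0.095/(0.0686×1.31) = 1.057 K/W
R_total = 1.057 K/W
Q = ΔT / R_total = 450 / 1.057

Q ≈ 426 W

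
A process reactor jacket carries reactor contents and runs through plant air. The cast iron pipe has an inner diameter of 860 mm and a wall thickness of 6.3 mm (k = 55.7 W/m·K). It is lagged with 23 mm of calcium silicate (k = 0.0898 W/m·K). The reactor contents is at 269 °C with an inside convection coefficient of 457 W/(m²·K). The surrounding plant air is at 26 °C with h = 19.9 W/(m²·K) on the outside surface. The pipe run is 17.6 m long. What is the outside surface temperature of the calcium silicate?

Cylindrical conduction, so R = ln(r₂/r₁)/(2πkL) per layer, in series:
R_inner film = 1/(h_i·2πr₁L) = 1/(457×2π×0.43×17.6) = 4.602×10^-5 K/W
R_cast iron pipe wall = ln(436.3/430)/(2π×55.7×17.6) = 2.361×10^-6 K/W
R_calcium silicate = ln(459.3/436.3)/(2π×0.0898×17.6) = 0.005173 K/W
R_outer film = 1/(h_o·2πr_oL) = 1/(19.9×2π×0.4593×17.6) = 9.894×10^-4 K/W
R_total = 0.006211 K/W
Q = ΔT/R_total = 243/0.006211
Q = 39100 W
T_interface = T_inner − Q·ΣR(inner→interface) = 269 − 39100×0.005222

T ≈ 64.7 °C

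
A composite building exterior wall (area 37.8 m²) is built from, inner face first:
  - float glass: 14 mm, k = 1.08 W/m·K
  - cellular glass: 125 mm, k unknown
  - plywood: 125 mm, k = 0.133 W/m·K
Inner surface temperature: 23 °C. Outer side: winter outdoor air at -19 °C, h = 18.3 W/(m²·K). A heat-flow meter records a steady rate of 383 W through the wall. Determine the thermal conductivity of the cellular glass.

k ≈ 0.0398 W/(m·K)

Series thermal resistances:
R_float glass = L/(kA) = 0.014/(1.08×37.8) = 3.429×10^-4 K/W
R_plywood = L/(kA) = 0.125/(0.133×37.8) = 0.02486 K/W
R_outer film = 1/(h_o·A) = 1/(18.3×37.8) = 0.001446 K/W
Sum of known resistances R_other = 0.02665 K/W
Total R = ΔT/Q = 42/383 = 0.1097 K/W
R_cellular glass = R_total − R_other = 0.08301 K/W
k = L/(R·A) = 0.125/(0.08301×37.8)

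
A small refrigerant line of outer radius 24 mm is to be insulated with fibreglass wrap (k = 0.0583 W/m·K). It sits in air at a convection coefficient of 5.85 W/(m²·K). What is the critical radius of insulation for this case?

r_cr ≈ 9.97 mm

For a cylinder r_cr = k/h = 0.0583/5.85
r_cr = 9.97 mm; since the bare radius (24 mm) is above r_cr, any added insulation will reduce heat loss.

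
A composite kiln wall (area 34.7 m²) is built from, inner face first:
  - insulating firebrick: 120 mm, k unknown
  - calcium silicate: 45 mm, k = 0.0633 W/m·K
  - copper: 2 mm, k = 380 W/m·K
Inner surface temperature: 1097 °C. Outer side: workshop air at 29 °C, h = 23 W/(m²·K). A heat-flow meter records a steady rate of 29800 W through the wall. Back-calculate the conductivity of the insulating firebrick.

Thermal resistances in series:
R_calcium silicate = L/(kA) = 0.045/(0.0633×34.7) = 0.02049 K/W
R_copper = L/(kA) = 0.002/(380×34.7) = 1.517×10^-7 K/W
R_outer film = 1/(h_o·A) = 1/(23×34.7) = 0.001253 K/W
Sum of known resistances R_other = 0.02174 K/W
Total R = ΔT/Q = 1068/29800 = 0.03584 K/W
R_insulating firebrick = R_total − R_other = 0.0141 K/W
k = L/(R·A) = 0.12/(0.0141×34.7)

k ≈ 0.245 W/(m·K)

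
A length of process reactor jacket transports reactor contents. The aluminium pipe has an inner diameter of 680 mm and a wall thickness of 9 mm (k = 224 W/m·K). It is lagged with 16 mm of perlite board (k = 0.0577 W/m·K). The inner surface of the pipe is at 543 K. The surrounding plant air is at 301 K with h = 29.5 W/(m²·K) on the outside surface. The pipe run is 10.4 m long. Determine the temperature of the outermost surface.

T ≈ 327 K

Radial resistances (cylindrical: R_cond = ln(r_o/r_i)/(2πkL), R_conv = 1/(h·2πrL)):
R_aluminium pipe wall = ln(349/340)/(2π×224×10.4) = 1.785×10^-6 K/W
R_perlite board = ln(365/349)/(2π×0.0577×10.4) = 0.01189 K/W
R_outer film = 1/(h_o·2πr_oL) = 1/(29.5×2π×0.365×10.4) = 0.001421 K/W
R_total = 0.01331 K/W
Q = ΔT/R_total = 242/0.01331
Q = 18200 W
T_interface = T_inner − Q·ΣR(inner→interface) = 543 − 18200×0.01189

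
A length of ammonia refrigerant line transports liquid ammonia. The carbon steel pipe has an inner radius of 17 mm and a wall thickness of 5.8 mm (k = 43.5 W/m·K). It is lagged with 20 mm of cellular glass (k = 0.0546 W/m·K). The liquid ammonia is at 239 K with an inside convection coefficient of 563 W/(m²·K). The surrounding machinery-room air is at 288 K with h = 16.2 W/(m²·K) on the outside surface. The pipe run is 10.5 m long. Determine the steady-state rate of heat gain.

Q ≈ 247 W

Cylindrical conduction, so R = ln(r₂/r₁)/(2πkL) per layer, in series:
R_inner film = 1/(h_i·2πr₁L) = 1/(563×2π×0.017×10.5) = 0.001584 K/W
R_carbon steel pipe wall = ln(22.8/17)/(2π×43.5×10.5) = 1.023×10^-4 K/W
R_cellular glass = ln(42.8/22.8)/(2π×0.0546×10.5) = 0.1748 K/W
R_outer film = 1/(h_o·2πr_oL) = 1/(16.2×2π×0.0428×10.5) = 0.02186 K/W
R_total = 0.1984 K/W
Q = ΔT/R_total = 49/0.1984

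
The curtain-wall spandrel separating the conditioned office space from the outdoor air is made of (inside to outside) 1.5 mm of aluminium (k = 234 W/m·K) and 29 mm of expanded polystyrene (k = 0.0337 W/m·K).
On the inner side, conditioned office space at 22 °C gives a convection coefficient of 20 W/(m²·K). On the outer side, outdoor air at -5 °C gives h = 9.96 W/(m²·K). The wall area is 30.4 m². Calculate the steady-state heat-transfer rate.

Treating each layer as a thermal resistance in series:
R_inner film = 1/(h_i·A) = 1/(20×30.4) = 0.001645 K/W
R_aluminium = L/(kA) = 0.0015/(234×30.4) = 2.109×10^-7 K/W
R_expanded polystyrene = L/(kA) = 0.029/(0.0337×30.4) = 0.02831 K/W
R_outer film = 1/(h_o·A) = 1/(9.96×30.4) = 0.003303 K/W
R_total = 0.03325 K/W
Q = ΔT / R_total = 27 / 0.03325

Q ≈ 812 W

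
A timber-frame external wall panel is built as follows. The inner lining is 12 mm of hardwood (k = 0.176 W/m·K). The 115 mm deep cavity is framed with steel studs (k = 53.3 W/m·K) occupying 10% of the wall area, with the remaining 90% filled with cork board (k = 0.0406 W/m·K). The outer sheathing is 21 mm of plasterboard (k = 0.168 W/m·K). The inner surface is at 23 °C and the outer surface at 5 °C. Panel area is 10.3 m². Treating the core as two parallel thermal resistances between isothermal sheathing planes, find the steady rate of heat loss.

Sheathing layers in series; stud and cavity paths in parallel between them.
R_inner = 0.012/(0.176×10.3) = 0.00662 K/W
R_stud  = 0.115/(53.3×0.1×10.3) = 0.002095 K/W
R_cav   = 0.115/(0.0406×0.9×10.3) = 0.3056 K/W
1/R_core = 1/R_stud + 1/R_cav → R_core = 0.00208 K/W
R_outer = 0.021/(0.168×10.3) = 0.01214 K/W
R_total = 0.02084 K/W
Q = ΔT/R_total = 18/0.02084

Q ≈ 864 W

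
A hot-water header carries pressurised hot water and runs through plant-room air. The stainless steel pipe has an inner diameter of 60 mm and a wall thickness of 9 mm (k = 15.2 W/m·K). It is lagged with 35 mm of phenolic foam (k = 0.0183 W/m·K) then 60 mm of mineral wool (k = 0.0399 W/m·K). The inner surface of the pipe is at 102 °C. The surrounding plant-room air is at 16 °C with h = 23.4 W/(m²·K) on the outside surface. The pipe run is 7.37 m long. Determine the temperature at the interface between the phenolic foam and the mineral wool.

T ≈ 42 °C

Treating each annulus and film as a series resistance:
R_stainless steel pipe wall = ln(39/30)/(2π×15.2×7.37) = 3.727×10^-4 K/W
R_phenolic foam = ln(74/39)/(2π×0.0183×7.37) = 0.7558 K/W
R_mineral wool = ln(134/74)/(2π×0.0399×7.37) = 0.3214 K/W
R_outer film = 1/(h_o·2πr_oL) = 1/(23.4×2π×0.134×7.37) = 0.006887 K/W
R_total = 1.084 K/W
Q = ΔT/R_total = 86/1.084
Q = 79.3 W
T_interface = T_inner − Q·ΣR(inner→interface) = 102 − 79.3×0.7562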